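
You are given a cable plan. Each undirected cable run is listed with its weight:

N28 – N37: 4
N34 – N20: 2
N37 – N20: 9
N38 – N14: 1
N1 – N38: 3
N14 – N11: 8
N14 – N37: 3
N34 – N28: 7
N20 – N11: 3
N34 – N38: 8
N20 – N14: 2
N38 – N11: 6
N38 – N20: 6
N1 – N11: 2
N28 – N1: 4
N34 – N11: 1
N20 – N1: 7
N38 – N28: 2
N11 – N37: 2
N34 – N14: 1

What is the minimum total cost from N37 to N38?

4

Enumerating some paths:
N37 - N11 - N1 - N38: 2+2+3 = 7
N37 - N28 - N38: 4+2 = 6
N37 - N14 - N38: 3+1 = 4
N37 - N11 - N34 - N14 - N38: 2+1+1+1 = 5
The minimum is 4 via N37 - N14 - N38.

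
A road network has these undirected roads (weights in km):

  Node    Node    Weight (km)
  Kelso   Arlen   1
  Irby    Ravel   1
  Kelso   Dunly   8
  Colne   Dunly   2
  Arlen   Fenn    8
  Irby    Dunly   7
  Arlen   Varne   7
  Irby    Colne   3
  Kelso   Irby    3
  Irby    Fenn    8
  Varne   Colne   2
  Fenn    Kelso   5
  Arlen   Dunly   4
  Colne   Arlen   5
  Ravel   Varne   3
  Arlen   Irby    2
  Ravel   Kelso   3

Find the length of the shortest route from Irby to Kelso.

3 km

Running Dijkstra from Irby:
Irby: 0
Ravel: 1  (via Irby)
Arlen: 2  (via Irby)
Kelso: 3  (via Irby)
Shortest route: Irby → Kelso = 3 km.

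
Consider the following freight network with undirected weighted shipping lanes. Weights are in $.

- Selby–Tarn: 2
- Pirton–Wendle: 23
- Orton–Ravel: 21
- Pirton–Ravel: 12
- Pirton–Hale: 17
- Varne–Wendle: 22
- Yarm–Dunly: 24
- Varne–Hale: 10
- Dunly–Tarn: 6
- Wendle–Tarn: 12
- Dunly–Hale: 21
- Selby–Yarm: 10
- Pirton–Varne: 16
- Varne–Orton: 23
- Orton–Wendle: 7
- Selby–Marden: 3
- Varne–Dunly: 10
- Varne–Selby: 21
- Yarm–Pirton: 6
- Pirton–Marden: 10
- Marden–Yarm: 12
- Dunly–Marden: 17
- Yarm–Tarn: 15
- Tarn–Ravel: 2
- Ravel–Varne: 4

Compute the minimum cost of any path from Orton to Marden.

Enumerating some paths:
Orton–Ravel–Tarn–Selby–Marden: 21+2+2+3 = 28
Orton–Wendle–Tarn–Selby–Marden: 7+12+2+3 = 24
Cheapest is Orton–Wendle–Tarn–Selby–Marden at $24.

$24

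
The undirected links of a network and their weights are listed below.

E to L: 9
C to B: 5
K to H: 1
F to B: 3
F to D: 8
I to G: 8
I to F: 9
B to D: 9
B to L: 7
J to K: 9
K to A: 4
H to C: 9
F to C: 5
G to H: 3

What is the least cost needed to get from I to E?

28

Enumerating some paths:
I → F → B → L → E: 9+3+7+9 = 28
I → F → C → B → L → E: 9+5+5+7+9 = 35
Cheapest is I → F → B → L → E at 28.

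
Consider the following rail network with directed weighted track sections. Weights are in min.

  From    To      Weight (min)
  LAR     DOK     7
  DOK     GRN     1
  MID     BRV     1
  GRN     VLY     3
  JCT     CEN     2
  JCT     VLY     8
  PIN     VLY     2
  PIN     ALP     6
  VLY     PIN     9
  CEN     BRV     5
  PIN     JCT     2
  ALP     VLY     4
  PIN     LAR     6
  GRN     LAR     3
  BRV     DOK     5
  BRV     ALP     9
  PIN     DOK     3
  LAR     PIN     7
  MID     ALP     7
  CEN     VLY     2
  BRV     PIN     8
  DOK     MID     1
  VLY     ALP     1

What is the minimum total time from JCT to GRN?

Enumerating some paths:
JCT - VLY - PIN - DOK - GRN: 8+9+3+1 = 21
JCT - CEN - BRV - PIN - DOK - GRN: 2+5+8+3+1 = 19
JCT - CEN - VLY - PIN - DOK - GRN: 2+2+9+3+1 = 17
JCT - CEN - BRV - DOK - GRN: 2+5+5+1 = 13
The minimum is 13 min via JCT - CEN - BRV - DOK - GRN.

13 min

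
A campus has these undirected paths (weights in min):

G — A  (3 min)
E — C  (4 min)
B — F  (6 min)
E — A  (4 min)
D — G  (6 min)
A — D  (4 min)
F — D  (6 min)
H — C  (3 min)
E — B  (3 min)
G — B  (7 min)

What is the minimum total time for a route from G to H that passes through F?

28 min

Best G to F: G–D–F costing 12
Shortest F→H: F–B–E–C–H = 16
Total via F: 12 + 16 = 28 min.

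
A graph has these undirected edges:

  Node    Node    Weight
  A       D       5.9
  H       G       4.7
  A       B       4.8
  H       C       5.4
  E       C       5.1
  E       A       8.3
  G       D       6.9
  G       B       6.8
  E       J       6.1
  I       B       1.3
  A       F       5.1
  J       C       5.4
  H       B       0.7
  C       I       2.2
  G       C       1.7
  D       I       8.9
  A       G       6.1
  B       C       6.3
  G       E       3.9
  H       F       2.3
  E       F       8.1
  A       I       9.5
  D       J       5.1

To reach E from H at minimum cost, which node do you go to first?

Enumerating some paths:
H → G → E: 4.7+3.9 = 8.6
H → B → I → C → E: 0.7+1.3+2.2+5.1 = 9.3
H → B → I → C → G → E: 0.7+1.3+2.2+1.7+3.9 = 9.8
The minimum is 8.6 via H → G → E.
So from H the first move is to G.

G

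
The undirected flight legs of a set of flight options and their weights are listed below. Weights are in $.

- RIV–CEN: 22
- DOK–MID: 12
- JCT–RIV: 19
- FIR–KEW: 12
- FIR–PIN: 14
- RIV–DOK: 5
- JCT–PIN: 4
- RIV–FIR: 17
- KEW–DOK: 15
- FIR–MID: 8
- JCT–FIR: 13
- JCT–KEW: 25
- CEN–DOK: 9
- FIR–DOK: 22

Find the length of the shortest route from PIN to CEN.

Shortest distances from PIN:
PIN: 0
JCT: 4  (via PIN)
FIR: 14  (via PIN)
MID: 22  (via FIR)
RIV: 23  (via JCT)
KEW: 26  (via FIR)
DOK: 28  (via RIV)
CEN: 37  (via DOK)
Shortest route: PIN–JCT–RIV–DOK–CEN = $37.

$37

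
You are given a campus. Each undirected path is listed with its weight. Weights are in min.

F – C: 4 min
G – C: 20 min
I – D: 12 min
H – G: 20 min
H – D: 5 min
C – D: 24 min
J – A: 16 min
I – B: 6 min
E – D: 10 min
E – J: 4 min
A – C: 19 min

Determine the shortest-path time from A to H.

35 min

Settle nodes by increasing distance from A:
A: 0
J: 16  (via A)
C: 19  (via A)
E: 20  (via J)
F: 23  (via C)
D: 30  (via E)
H: 35  (via D)
Shortest route: A–J–E–D–H = 35 min.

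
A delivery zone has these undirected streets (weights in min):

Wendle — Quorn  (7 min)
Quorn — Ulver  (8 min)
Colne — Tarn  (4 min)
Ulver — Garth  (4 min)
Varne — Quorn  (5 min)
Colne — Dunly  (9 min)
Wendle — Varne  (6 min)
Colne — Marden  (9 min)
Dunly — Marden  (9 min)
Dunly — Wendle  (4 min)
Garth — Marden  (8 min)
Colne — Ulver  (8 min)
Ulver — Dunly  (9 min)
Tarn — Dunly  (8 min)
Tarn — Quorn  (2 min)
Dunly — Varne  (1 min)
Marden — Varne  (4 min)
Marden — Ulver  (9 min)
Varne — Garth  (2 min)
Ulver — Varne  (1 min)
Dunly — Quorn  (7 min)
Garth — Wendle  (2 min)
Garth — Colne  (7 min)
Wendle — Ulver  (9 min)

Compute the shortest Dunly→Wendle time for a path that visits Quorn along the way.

13 min

Shortest Dunly→Quorn: Dunly → Varne → Quorn = 6
Shortest Quorn→Wendle: Quorn → Wendle = 7
Total via Quorn: 6 + 7 = 13 min.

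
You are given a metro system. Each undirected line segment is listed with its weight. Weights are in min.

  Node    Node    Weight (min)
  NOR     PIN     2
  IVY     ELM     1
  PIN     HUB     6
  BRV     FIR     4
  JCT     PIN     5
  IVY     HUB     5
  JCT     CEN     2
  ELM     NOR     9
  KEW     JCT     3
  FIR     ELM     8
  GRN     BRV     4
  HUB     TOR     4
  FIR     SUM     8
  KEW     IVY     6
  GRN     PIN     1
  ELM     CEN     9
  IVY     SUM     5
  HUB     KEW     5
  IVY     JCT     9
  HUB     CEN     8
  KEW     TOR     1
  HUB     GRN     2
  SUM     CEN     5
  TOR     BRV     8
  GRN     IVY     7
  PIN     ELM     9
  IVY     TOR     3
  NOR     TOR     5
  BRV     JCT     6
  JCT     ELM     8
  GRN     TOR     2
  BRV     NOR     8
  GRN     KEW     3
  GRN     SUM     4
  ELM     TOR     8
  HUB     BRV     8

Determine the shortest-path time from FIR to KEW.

11 min

Enumerating some paths:
FIR → BRV → GRN → KEW: 4+4+3 = 11
FIR → BRV → TOR → KEW: 4+8+1 = 13
FIR → BRV → JCT → KEW: 4+6+3 = 13
The minimum is 11 min via FIR → BRV → GRN → KEW.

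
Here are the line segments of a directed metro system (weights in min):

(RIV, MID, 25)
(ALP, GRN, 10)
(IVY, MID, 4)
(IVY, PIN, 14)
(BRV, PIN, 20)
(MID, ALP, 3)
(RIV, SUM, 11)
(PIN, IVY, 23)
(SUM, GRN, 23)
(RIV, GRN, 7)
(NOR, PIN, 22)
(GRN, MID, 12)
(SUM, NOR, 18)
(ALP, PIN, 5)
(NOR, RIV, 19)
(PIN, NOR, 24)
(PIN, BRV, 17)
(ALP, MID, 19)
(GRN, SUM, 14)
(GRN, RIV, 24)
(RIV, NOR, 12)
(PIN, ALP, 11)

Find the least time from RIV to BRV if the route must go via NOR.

Best RIV to NOR: RIV → NOR costing 12
Best NOR to BRV: NOR → PIN → BRV costing 39
Total via NOR: 12 + 39 = 51 min.

51 min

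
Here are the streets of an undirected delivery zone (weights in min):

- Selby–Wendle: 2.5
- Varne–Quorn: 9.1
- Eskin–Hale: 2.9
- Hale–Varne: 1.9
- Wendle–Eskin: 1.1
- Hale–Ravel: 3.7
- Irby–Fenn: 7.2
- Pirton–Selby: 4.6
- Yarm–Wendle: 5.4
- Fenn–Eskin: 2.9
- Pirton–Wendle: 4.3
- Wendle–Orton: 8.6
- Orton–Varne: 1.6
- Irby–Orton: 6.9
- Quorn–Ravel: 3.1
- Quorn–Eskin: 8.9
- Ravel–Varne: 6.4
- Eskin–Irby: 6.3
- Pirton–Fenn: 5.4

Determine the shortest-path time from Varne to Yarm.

Compare a few routes:
Varne - Hale - Eskin - Wendle - Yarm: 1.9+2.9+1.1+5.4 = 11.3
Varne - Ravel - Hale - Eskin - Wendle - Yarm: 6.4+3.7+2.9+1.1+5.4 = 19.5
Varne - Orton - Wendle - Yarm: 1.6+8.6+5.4 = 15.6
Varne - Orton - Irby - Eskin - Wendle - Yarm: 1.6+6.9+6.3+1.1+5.4 = 21.3
The minimum is 11.3 min via Varne - Hale - Eskin - Wendle - Yarm.

11.3 min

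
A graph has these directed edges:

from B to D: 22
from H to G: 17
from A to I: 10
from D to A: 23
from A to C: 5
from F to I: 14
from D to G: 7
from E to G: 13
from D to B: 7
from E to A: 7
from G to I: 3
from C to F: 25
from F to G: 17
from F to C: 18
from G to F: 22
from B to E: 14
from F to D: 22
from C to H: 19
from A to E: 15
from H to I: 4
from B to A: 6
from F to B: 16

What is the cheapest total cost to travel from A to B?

Shortest distances from A:
A: 0
C: 5  (via A)
I: 10  (via A)
E: 15  (via A)
H: 24  (via C)
G: 28  (via E)
F: 30  (via C)
B: 46  (via F)
Shortest route: A → C → F → B = 46.

46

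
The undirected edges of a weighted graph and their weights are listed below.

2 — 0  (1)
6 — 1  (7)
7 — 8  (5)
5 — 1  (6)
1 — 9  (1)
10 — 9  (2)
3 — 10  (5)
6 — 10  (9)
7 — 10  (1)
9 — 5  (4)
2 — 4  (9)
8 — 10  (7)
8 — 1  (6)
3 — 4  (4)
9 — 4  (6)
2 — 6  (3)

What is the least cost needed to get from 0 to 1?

Compare a few routes:
0–2–4–9–1: 1+9+6+1 = 17
0–2–6–1: 1+3+7 = 11
0–2–6–10–9–1: 1+3+9+2+1 = 16
The minimum is 11 via 0–2–6–1.

11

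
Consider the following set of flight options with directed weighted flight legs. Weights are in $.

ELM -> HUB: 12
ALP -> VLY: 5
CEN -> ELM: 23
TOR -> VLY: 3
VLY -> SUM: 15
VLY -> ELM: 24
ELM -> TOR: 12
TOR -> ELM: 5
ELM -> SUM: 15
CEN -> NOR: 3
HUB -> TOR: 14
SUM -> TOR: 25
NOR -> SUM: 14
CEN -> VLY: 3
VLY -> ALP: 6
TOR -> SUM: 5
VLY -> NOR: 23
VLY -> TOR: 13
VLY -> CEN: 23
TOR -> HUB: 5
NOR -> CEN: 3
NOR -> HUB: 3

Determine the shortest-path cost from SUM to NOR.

$51

Candidate routes:
SUM → TOR → VLY → NOR: 25+3+23 = 51
SUM → TOR → VLY → CEN → NOR: 25+3+23+3 = 54
Cheapest is SUM → TOR → VLY → NOR at $51.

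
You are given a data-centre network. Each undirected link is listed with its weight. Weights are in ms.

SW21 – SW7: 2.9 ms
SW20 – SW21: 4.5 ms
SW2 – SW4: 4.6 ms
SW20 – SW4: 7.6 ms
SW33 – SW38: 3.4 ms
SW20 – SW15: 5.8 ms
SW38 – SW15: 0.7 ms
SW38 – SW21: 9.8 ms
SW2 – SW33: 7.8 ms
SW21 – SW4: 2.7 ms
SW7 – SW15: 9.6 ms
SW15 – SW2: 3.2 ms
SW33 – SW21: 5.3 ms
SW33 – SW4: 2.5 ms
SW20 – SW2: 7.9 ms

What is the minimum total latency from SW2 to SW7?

10.2 ms

Compare a few routes:
SW2 - SW15 - SW7: 3.2+9.6 = 12.8
SW2 - SW4 - SW21 - SW7: 4.6+2.7+2.9 = 10.2
SW2 - SW20 - SW21 - SW7: 7.9+4.5+2.9 = 15.3
The minimum is 10.2 ms via SW2 - SW4 - SW21 - SW7.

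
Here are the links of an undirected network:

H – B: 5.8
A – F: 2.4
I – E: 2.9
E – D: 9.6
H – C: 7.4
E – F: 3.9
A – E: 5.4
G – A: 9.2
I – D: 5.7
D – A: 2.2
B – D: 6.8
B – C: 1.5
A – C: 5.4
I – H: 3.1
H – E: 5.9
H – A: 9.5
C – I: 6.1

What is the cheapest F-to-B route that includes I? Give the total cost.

14.4

Shortest F→I: F → E → I = 6.8
Best I to B: I → C → B costing 7.6
Total via I: 6.8 + 7.6 = 14.4.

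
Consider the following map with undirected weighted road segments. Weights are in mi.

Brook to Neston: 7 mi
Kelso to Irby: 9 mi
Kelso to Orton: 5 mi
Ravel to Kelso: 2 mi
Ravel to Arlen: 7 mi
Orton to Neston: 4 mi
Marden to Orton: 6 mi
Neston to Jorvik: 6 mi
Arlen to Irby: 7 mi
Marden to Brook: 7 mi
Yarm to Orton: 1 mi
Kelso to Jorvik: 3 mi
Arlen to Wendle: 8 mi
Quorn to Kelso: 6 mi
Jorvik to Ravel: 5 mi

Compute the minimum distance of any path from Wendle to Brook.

Shortest distances from Wendle:
Wendle: 0
Arlen: 8  (via Wendle)
Ravel: 15  (via Arlen)
Irby: 15  (via Arlen)
Kelso: 17  (via Ravel)
Jorvik: 20  (via Ravel)
Orton: 22  (via Kelso)
Quorn: 23  (via Kelso)
Yarm: 23  (via Orton)
Neston: 26  (via Jorvik)
Marden: 28  (via Orton)
Brook: 33  (via Neston)
Shortest route: Wendle–Arlen–Ravel–Jorvik–Neston–Brook = 33 mi.

33 mi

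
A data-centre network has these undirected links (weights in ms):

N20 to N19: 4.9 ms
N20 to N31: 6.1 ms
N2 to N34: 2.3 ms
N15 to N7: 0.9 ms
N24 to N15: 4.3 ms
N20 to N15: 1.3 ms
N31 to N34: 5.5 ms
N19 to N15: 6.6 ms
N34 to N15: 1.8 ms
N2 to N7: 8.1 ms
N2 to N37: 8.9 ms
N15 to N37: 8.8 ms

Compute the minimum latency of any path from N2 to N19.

10.3 ms

Shortest distances from N2:
N2: 0
N34: 2.3  (via N2)
N15: 4.1  (via N34)
N7: 5  (via N15)
N20: 5.4  (via N15)
N31: 7.8  (via N34)
N24: 8.4  (via N15)
N37: 8.9  (via N2)
N19: 10.3  (via N20)
Shortest route: N2 → N34 → N15 → N20 → N19 = 10.3 ms.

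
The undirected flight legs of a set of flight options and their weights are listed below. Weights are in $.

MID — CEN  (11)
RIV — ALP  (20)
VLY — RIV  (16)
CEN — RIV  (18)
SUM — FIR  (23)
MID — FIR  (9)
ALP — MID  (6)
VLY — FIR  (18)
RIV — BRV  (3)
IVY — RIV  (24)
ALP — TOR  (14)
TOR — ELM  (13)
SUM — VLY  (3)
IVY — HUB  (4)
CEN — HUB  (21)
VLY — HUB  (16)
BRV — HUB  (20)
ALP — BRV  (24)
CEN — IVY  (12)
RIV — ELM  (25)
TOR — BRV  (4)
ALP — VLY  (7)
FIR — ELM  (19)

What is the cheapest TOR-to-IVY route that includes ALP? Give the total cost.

Best TOR to ALP: TOR–ALP costing 14
Best ALP to IVY: ALP–VLY–HUB–IVY costing 27
Total via ALP: 14 + 27 = $41.

$41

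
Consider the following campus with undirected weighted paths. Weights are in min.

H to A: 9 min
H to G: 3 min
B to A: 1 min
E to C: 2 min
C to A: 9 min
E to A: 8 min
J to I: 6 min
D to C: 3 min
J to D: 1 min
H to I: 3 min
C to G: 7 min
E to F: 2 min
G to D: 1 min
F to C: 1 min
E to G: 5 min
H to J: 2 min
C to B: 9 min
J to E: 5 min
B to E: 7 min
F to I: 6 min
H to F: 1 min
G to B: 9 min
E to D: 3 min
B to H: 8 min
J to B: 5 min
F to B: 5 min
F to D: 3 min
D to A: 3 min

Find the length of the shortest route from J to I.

5 min

Enumerating some paths:
J → H → I: 2+3 = 5
J → I: 6 = 6
Cheapest is J → H → I at 5 min.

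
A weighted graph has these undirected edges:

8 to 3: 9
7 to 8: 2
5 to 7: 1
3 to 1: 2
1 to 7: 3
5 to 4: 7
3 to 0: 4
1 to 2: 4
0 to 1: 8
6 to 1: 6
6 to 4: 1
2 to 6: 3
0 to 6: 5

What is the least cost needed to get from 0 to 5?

Enumerating some paths:
0 - 3 - 1 - 7 - 5: 4+2+3+1 = 10
0 - 1 - 7 - 5: 8+3+1 = 12
0 - 6 - 4 - 5: 5+1+7 = 13
Cheapest is 0 - 3 - 1 - 7 - 5 at 10.

10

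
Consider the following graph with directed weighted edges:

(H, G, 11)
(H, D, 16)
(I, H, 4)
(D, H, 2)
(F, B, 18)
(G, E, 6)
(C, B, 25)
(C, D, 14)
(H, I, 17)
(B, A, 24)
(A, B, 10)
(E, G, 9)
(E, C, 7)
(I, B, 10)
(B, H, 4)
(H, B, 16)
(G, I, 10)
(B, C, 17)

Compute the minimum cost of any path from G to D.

27

Enumerating some paths:
G–E–C–D: 6+7+14 = 27
G–I–H–D: 10+4+16 = 30
Cheapest is G–E–C–D at 27.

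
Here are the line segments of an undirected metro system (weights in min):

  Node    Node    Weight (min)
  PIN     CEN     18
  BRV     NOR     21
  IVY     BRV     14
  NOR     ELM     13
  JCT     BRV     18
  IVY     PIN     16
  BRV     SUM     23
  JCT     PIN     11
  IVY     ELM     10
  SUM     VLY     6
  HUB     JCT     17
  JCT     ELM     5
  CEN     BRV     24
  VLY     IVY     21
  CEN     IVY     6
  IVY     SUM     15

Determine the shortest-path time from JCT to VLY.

36 min

Enumerating some paths:
JCT → BRV → SUM → VLY: 18+23+6 = 47
JCT → ELM → IVY → VLY: 5+10+21 = 36
The minimum is 36 min via JCT → ELM → IVY → VLY.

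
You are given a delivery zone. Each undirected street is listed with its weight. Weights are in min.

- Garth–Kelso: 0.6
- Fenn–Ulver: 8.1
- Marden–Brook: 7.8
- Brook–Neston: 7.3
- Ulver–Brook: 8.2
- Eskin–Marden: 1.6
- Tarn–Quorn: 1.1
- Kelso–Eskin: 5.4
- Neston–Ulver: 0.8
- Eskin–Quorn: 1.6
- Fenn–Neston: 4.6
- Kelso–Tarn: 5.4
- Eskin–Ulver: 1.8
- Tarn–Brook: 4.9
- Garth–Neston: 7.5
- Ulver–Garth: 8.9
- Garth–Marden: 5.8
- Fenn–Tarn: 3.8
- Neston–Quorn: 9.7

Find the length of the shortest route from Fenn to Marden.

8.1 min

Settle nodes by increasing distance from Fenn:
Fenn: 0
Tarn: 3.8  (via Fenn)
Neston: 4.6  (via Fenn)
Quorn: 4.9  (via Tarn)
Ulver: 5.4  (via Neston)
Eskin: 6.5  (via Quorn)
Marden: 8.1  (via Eskin)
Shortest route: Fenn–Tarn–Quorn–Eskin–Marden = 8.1 min.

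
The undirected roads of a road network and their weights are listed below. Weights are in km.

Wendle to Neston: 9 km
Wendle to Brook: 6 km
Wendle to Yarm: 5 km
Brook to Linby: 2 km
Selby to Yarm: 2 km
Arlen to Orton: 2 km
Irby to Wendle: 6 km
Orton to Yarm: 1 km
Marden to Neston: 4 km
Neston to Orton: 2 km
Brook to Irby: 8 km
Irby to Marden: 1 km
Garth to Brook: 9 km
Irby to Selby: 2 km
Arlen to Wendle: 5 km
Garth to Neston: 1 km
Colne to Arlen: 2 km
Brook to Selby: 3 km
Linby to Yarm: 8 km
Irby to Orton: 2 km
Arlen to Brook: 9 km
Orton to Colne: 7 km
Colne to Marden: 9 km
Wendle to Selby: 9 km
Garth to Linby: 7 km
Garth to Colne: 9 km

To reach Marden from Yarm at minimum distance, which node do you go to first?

Orton

Candidate routes:
Yarm → Orton → Neston → Marden: 1+2+4 = 7
Yarm → Orton → Irby → Marden: 1+2+1 = 4
Yarm → Selby → Irby → Marden: 2+2+1 = 5
Cheapest is Yarm → Orton → Irby → Marden at 4 km.
So from Yarm the first move is to Orton.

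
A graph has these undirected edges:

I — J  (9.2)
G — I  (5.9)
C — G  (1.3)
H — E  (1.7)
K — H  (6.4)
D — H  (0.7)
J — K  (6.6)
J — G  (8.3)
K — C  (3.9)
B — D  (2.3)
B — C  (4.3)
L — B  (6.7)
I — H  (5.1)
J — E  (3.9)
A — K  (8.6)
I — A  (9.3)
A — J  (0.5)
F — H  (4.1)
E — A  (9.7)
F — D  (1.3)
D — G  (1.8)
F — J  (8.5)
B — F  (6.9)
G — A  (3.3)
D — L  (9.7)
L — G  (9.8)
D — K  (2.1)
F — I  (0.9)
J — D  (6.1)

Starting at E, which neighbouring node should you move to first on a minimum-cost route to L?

Compare a few routes:
E - H - D - B - L: 1.7+0.7+2.3+6.7 = 11.4
E - H - D - G - L: 1.7+0.7+1.8+9.8 = 14
E - H - D - L: 1.7+0.7+9.7 = 12.1
Cheapest is E - H - D - B - L at 11.4.
So from E the first move is to H.

H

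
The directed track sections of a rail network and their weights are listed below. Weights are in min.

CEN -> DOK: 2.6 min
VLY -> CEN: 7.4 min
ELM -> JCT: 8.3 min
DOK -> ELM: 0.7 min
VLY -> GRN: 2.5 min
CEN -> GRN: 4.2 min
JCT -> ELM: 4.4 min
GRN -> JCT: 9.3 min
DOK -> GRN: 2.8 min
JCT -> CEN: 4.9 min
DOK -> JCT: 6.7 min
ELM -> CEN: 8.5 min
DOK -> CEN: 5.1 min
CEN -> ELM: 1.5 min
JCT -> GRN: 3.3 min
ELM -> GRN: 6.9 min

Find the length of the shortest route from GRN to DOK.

Settle nodes by increasing distance from GRN:
GRN: 0
JCT: 9.3  (via GRN)
ELM: 13.7  (via JCT)
CEN: 14.2  (via JCT)
DOK: 16.8  (via CEN)
Shortest route: GRN → JCT → CEN → DOK = 16.8 min.

16.8 min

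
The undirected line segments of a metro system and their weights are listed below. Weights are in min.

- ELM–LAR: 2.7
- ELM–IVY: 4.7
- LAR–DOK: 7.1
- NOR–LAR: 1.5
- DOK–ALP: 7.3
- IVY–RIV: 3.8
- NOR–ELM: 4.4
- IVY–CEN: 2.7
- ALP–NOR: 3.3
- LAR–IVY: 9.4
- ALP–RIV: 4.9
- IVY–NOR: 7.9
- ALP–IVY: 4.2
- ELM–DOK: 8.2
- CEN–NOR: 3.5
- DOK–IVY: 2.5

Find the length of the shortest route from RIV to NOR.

8.2 min

Compare a few routes:
RIV → IVY → CEN → NOR: 3.8+2.7+3.5 = 10
RIV → ALP → NOR: 4.9+3.3 = 8.2
The minimum is 8.2 min via RIV → ALP → NOR.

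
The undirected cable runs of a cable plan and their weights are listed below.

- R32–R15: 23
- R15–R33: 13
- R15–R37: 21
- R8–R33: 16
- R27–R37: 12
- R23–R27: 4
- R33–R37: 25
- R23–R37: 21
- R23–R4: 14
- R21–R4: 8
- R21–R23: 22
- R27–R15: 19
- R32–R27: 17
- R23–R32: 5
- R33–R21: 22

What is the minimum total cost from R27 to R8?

Settle nodes by increasing distance from R27:
R27: 0
R23: 4  (via R27)
R32: 9  (via R23)
R37: 12  (via R27)
R4: 18  (via R23)
R15: 19  (via R27)
R21: 26  (via R23)
R33: 32  (via R15)
R8: 48  (via R33)
Shortest route: R27 → R15 → R33 → R8 = 48.

48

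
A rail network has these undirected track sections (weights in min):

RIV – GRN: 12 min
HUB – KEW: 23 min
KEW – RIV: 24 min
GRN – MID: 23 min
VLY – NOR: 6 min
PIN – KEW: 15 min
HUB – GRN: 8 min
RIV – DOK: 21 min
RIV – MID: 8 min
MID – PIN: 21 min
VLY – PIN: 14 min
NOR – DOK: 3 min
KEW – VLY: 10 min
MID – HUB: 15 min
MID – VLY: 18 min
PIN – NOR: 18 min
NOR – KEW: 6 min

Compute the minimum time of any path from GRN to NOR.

36 min

Shortest distances from GRN:
GRN: 0
HUB: 8  (via GRN)
RIV: 12  (via GRN)
MID: 20  (via RIV)
KEW: 31  (via HUB)
DOK: 33  (via RIV)
NOR: 36  (via DOK)
Shortest route: GRN → RIV → DOK → NOR = 36 min.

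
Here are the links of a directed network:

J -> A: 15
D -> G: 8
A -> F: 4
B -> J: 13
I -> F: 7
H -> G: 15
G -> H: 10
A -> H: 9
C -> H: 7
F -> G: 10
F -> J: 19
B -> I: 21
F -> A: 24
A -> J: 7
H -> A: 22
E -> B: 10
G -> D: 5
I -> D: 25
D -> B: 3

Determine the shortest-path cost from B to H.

Candidate routes:
B - J - A - F - G - H: 13+15+4+10+10 = 52
B - I - F - A - H: 21+7+24+9 = 61
B - I - F - G - H: 21+7+10+10 = 48
B - J - A - H: 13+15+9 = 37
The minimum is 37 via B - J - A - H.

37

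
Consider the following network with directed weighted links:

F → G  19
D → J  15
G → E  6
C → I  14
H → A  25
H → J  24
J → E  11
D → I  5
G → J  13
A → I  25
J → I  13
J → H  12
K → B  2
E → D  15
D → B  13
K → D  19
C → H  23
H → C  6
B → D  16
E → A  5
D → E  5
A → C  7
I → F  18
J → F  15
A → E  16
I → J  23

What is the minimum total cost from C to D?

Running Dijkstra from C:
C: 0
I: 14  (via C)
H: 23  (via C)
F: 32  (via I)
J: 37  (via I)
A: 48  (via H)
E: 48  (via J)
G: 51  (via F)
D: 63  (via E)
Shortest route: C–I–J–E–D = 63.

63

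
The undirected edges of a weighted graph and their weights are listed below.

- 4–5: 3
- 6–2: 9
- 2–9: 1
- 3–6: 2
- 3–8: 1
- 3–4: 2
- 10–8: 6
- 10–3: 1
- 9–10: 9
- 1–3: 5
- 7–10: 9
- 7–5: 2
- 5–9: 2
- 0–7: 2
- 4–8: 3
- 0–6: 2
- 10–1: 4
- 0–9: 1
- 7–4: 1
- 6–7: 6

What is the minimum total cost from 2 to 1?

11

Settle nodes by increasing distance from 2:
2: 0
9: 1  (via 2)
0: 2  (via 9)
5: 3  (via 9)
6: 4  (via 0)
7: 4  (via 0)
4: 5  (via 7)
3: 6  (via 6)
8: 7  (via 3)
10: 7  (via 3)
1: 11  (via 3)
Shortest route: 2 → 9 → 0 → 6 → 3 → 1 = 11.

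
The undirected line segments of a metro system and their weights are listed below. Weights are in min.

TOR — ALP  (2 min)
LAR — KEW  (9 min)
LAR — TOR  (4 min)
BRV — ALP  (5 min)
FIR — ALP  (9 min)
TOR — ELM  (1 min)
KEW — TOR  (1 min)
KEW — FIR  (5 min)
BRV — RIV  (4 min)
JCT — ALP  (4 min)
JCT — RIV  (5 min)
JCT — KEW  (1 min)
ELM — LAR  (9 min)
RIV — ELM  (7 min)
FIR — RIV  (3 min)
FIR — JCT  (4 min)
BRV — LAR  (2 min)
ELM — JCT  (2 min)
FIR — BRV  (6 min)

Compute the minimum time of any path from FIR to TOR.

6 min

Shortest distances from FIR:
FIR: 0
RIV: 3  (via FIR)
JCT: 4  (via FIR)
KEW: 5  (via FIR)
BRV: 6  (via FIR)
ELM: 6  (via JCT)
TOR: 6  (via KEW)
Shortest route: FIR → KEW → TOR = 6 min.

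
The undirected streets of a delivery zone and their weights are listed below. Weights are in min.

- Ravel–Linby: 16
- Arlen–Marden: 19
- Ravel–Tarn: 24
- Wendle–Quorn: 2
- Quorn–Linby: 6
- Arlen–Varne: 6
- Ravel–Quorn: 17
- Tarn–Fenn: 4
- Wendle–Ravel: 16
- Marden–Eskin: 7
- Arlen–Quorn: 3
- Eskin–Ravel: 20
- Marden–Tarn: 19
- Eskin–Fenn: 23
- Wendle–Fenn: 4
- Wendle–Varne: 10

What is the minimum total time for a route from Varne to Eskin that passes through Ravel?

Best Varne to Ravel: Varne → Arlen → Quorn → Ravel costing 26
Best Ravel to Eskin: Ravel → Eskin costing 20
Total via Ravel: 26 + 20 = 46 min.

46 min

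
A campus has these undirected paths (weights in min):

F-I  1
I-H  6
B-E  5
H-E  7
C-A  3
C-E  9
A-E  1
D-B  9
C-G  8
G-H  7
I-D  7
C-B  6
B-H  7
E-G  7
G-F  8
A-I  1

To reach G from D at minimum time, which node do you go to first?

I

Enumerating some paths:
D–I–A–C–G: 7+1+3+8 = 19
D–B–E–G: 9+5+7 = 21
D–I–H–G: 7+6+7 = 20
D–I–F–G: 7+1+8 = 16
The minimum is 16 min via D–I–F–G.
So from D the first move is to I.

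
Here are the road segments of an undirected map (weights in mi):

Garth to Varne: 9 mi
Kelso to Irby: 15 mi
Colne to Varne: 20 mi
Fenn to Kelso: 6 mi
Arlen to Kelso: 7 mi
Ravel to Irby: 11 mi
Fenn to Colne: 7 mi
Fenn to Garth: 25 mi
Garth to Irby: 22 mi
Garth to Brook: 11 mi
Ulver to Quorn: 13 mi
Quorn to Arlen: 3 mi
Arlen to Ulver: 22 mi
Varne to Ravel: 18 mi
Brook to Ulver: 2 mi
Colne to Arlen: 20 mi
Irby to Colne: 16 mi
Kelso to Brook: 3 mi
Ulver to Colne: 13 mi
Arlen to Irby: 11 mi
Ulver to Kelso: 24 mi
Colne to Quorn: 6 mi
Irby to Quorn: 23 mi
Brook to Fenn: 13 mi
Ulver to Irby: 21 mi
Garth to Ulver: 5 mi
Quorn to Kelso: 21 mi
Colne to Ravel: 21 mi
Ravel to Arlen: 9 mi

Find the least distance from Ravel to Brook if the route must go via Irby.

29 mi

Shortest Ravel→Irby: Ravel–Irby = 11
Best Irby to Brook: Irby–Kelso–Brook costing 18
Total via Irby: 11 + 18 = 29 mi.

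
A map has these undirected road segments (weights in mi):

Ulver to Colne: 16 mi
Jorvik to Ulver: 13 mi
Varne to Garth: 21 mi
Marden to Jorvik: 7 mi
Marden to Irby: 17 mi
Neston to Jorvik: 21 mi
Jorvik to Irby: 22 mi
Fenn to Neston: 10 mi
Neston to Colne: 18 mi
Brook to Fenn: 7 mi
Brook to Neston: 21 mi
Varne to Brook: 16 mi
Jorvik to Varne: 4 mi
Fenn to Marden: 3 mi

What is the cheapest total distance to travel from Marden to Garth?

Shortest distances from Marden:
Marden: 0
Fenn: 3  (via Marden)
Jorvik: 7  (via Marden)
Brook: 10  (via Fenn)
Varne: 11  (via Jorvik)
Neston: 13  (via Fenn)
Irby: 17  (via Marden)
Ulver: 20  (via Jorvik)
Colne: 31  (via Neston)
Garth: 32  (via Varne)
Shortest route: Marden–Jorvik–Varne–Garth = 32 mi.

32 mi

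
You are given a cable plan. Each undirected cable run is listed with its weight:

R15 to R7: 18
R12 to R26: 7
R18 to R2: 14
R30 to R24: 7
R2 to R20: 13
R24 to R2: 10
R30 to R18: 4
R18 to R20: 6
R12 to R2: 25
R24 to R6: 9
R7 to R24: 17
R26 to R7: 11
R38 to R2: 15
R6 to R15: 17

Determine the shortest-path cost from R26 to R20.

45

Running Dijkstra from R26:
R26: 0
R12: 7  (via R26)
R7: 11  (via R26)
R24: 28  (via R7)
R15: 29  (via R7)
R2: 32  (via R12)
R30: 35  (via R24)
R6: 37  (via R24)
R18: 39  (via R30)
R20: 45  (via R2)
Shortest route: R26–R12–R2–R20 = 45.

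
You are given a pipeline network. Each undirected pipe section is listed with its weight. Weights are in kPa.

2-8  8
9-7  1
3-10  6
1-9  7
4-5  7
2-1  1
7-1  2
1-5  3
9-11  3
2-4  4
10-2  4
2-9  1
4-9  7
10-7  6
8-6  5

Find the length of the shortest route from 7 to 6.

Shortest distances from 7:
7: 0
9: 1  (via 7)
1: 2  (via 7)
2: 2  (via 9)
11: 4  (via 9)
5: 5  (via 1)
4: 6  (via 2)
10: 6  (via 7)
8: 10  (via 2)
3: 12  (via 10)
6: 15  (via 8)
Shortest route: 7–9–2–8–6 = 15 kPa.

15 kPa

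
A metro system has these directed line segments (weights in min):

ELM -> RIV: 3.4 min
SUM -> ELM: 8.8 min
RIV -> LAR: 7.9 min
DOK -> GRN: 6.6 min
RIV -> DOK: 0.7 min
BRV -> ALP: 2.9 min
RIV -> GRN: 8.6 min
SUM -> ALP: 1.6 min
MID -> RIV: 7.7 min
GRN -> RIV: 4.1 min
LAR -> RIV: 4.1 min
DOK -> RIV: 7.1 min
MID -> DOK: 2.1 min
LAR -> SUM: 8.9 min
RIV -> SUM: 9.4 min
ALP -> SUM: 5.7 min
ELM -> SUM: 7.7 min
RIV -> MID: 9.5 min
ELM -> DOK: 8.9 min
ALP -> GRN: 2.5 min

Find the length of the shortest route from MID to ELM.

25.9 min

Settle nodes by increasing distance from MID:
MID: 0
DOK: 2.1  (via MID)
RIV: 7.7  (via MID)
GRN: 8.7  (via DOK)
LAR: 15.6  (via RIV)
SUM: 17.1  (via RIV)
ALP: 18.7  (via SUM)
ELM: 25.9  (via SUM)
Shortest route: MID → RIV → SUM → ELM = 25.9 min.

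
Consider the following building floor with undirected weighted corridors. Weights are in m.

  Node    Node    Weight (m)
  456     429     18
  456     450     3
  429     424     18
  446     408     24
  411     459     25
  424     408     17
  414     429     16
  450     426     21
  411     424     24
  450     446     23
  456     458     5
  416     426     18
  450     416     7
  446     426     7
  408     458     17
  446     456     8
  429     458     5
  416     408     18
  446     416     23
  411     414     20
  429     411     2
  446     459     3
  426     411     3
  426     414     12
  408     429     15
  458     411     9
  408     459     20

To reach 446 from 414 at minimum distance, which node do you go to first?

Compare a few routes:
414 → 426 → 446: 12+7 = 19
414 → 429 → 411 → 426 → 446: 16+2+3+7 = 28
Cheapest is 414 → 426 → 446 at 19 m.
So from 414 the first move is to 426.

426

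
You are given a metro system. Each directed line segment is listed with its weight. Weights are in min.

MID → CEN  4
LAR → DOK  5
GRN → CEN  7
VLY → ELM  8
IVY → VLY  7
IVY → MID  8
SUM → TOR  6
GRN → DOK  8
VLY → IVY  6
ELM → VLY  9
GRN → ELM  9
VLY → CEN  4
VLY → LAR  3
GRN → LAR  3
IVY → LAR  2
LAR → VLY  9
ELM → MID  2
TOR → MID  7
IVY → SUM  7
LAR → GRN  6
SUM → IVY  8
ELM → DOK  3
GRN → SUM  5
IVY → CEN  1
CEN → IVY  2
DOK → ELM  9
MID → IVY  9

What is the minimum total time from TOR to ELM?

28 min

Compare a few routes:
TOR - MID - CEN - IVY - LAR - GRN - ELM: 7+4+2+2+6+9 = 30
TOR - MID - CEN - IVY - LAR - DOK - ELM: 7+4+2+2+5+9 = 29
TOR - MID - CEN - IVY - VLY - ELM: 7+4+2+7+8 = 28
Cheapest is TOR - MID - CEN - IVY - VLY - ELM at 28 min.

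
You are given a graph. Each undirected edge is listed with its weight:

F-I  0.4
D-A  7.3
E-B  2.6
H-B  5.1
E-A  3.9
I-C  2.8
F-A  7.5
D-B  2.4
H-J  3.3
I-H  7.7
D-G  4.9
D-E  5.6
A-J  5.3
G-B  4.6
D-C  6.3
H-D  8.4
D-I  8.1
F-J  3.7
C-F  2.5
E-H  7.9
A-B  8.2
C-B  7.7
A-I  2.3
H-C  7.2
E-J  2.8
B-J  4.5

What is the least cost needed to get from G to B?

Running Dijkstra from G:
G: 0
B: 4.6  (via G)
Shortest route: G–B = 4.6.

4.6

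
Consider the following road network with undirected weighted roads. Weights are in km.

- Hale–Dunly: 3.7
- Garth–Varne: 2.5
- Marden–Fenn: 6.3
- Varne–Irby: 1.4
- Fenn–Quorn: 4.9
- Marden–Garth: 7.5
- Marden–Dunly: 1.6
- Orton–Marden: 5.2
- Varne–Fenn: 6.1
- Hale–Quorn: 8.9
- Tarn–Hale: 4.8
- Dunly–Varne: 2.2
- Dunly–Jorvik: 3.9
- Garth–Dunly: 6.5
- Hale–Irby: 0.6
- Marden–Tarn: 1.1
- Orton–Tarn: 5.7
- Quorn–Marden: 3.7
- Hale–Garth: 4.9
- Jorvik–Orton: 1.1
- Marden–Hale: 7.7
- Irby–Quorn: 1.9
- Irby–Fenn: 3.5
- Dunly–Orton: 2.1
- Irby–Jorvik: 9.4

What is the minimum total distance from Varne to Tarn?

Shortest distances from Varne:
Varne: 0
Irby: 1.4  (via Varne)
Hale: 2  (via Irby)
Dunly: 2.2  (via Varne)
Garth: 2.5  (via Varne)
Quorn: 3.3  (via Irby)
Marden: 3.8  (via Dunly)
Orton: 4.3  (via Dunly)
Tarn: 4.9  (via Marden)
Shortest route: Varne → Dunly → Marden → Tarn = 4.9 km.

4.9 km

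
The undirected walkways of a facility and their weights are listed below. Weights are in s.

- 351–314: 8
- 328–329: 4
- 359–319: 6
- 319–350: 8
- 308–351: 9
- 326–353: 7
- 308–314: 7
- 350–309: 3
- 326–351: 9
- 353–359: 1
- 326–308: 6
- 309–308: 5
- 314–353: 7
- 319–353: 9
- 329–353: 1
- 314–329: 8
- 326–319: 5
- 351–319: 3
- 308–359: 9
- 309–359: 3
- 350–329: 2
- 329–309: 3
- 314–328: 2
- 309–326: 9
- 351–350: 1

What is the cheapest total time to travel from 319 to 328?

10 s

Compare a few routes:
319 - 351 - 350 - 329 - 328: 3+1+2+4 = 10
319 - 359 - 353 - 329 - 328: 6+1+1+4 = 12
319 - 351 - 314 - 328: 3+8+2 = 13
The minimum is 10 s via 319 - 351 - 350 - 329 - 328.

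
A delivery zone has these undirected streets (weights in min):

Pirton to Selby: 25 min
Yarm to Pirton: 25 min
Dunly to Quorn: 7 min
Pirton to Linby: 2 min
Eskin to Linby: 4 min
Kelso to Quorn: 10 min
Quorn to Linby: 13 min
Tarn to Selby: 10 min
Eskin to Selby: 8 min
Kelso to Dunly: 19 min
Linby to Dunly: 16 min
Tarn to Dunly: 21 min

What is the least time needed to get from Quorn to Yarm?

40 min

Enumerating some paths:
Quorn - Linby - Pirton - Yarm: 13+2+25 = 40
Quorn - Dunly - Linby - Pirton - Yarm: 7+16+2+25 = 50
The minimum is 40 min via Quorn - Linby - Pirton - Yarm.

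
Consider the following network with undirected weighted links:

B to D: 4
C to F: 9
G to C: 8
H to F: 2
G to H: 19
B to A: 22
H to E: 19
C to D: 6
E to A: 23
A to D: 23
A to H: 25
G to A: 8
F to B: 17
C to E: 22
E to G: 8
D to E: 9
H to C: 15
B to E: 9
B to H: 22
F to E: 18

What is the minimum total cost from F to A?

Shortest distances from F:
F: 0
H: 2  (via F)
C: 9  (via F)
D: 15  (via C)
B: 17  (via F)
G: 17  (via C)
E: 18  (via F)
A: 25  (via G)
Shortest route: F–C–G–A = 25.

25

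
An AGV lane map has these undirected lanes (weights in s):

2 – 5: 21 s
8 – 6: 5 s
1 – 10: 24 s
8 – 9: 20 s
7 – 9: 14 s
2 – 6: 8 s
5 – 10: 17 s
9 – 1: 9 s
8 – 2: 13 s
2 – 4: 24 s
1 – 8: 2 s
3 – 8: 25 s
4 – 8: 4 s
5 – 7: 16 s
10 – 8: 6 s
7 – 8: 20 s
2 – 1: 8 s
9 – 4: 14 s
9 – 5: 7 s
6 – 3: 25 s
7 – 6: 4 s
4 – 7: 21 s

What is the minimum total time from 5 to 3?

43 s

Settle nodes by increasing distance from 5:
5: 0
9: 7  (via 5)
1: 16  (via 9)
7: 16  (via 5)
10: 17  (via 5)
8: 18  (via 1)
6: 20  (via 7)
2: 21  (via 5)
4: 21  (via 9)
3: 43  (via 8)
Shortest route: 5–9–1–8–3 = 43 s.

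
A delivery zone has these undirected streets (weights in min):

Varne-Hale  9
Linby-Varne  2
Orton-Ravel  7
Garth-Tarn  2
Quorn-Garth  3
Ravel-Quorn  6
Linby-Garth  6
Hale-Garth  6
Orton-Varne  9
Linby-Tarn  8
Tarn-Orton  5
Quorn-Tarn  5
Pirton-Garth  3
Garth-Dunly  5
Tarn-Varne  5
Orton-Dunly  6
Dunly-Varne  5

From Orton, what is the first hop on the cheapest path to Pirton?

Tarn

Enumerating some paths:
Orton → Dunly → Garth → Pirton: 6+5+3 = 14
Orton → Tarn → Quorn → Garth → Pirton: 5+5+3+3 = 16
Orton → Tarn → Garth → Pirton: 5+2+3 = 10
Cheapest is Orton → Tarn → Garth → Pirton at 10 min.
So from Orton the first move is to Tarn.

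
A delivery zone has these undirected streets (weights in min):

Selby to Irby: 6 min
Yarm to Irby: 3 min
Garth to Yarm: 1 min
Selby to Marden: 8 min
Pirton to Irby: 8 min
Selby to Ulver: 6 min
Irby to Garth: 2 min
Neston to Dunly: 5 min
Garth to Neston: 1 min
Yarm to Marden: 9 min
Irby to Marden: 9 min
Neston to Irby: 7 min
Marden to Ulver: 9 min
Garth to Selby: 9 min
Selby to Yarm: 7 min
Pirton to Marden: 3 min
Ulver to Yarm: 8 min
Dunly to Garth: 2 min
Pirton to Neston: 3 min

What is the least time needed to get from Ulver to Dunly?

11 min

Compare a few routes:
Ulver–Yarm–Garth–Neston–Dunly: 8+1+1+5 = 15
Ulver–Yarm–Garth–Dunly: 8+1+2 = 11
Cheapest is Ulver–Yarm–Garth–Dunly at 11 min.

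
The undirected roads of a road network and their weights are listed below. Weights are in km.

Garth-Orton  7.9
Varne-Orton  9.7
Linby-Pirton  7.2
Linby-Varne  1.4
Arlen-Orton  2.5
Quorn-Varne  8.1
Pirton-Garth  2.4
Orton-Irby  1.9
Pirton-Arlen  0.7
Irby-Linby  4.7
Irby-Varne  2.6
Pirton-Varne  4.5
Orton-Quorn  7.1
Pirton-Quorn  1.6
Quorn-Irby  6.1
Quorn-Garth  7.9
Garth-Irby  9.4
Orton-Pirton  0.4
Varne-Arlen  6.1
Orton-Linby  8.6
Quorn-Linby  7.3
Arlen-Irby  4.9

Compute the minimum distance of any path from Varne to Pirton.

4.5 km

Shortest distances from Varne:
Varne: 0
Linby: 1.4  (via Varne)
Irby: 2.6  (via Varne)
Pirton: 4.5  (via Varne)
Shortest route: Varne–Pirton = 4.5 km.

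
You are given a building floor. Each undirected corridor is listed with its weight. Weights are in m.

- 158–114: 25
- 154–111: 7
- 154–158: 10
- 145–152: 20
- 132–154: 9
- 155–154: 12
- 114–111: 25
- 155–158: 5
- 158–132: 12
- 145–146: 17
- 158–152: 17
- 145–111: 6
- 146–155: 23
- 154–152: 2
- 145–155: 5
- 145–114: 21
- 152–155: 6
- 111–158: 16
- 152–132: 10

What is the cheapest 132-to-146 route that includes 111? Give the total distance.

39 m

Shortest 132→111: 132 → 154 → 111 = 16
Shortest 111→146: 111 → 145 → 146 = 23
Total via 111: 16 + 23 = 39 m.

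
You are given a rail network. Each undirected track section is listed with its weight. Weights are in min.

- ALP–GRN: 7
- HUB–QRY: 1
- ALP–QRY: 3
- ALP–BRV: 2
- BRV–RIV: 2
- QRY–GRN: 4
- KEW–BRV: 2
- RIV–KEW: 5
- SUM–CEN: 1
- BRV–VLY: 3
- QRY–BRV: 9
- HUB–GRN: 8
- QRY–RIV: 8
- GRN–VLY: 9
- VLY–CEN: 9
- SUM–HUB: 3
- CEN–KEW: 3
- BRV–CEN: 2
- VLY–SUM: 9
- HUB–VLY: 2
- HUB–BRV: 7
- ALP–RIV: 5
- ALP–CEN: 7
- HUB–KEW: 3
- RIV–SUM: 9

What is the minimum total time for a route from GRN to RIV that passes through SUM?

Best GRN to SUM: GRN → QRY → HUB → SUM costing 8
Best SUM to RIV: SUM → CEN → BRV → RIV costing 5
Total via SUM: 8 + 5 = 13 min.

13 min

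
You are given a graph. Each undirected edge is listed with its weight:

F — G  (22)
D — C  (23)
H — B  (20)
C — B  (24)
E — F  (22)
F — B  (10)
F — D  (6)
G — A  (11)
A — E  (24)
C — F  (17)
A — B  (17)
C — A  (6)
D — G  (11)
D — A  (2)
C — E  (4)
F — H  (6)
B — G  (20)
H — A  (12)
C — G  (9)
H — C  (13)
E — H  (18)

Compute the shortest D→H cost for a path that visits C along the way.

21

Best D to C: D–A–C costing 8
Shortest C→H: C–H = 13
Total via C: 8 + 13 = 21.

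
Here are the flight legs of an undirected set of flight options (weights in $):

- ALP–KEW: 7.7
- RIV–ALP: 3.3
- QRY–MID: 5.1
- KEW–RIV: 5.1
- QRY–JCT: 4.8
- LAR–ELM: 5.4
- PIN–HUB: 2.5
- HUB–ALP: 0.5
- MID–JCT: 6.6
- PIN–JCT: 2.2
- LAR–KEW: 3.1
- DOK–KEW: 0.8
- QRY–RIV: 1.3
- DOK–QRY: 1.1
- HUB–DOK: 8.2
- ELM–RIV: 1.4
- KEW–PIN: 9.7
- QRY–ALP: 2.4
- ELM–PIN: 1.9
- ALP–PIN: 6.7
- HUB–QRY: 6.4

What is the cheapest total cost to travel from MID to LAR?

Compare a few routes:
MID → QRY → RIV → ELM → LAR: 5.1+1.3+1.4+5.4 = 13.2
MID → JCT → PIN → ELM → LAR: 6.6+2.2+1.9+5.4 = 16.1
MID → QRY → DOK → KEW → LAR: 5.1+1.1+0.8+3.1 = 10.1
MID → QRY → RIV → KEW → LAR: 5.1+1.3+5.1+3.1 = 14.6
Cheapest is MID → QRY → DOK → KEW → LAR at $10.1.

$10.1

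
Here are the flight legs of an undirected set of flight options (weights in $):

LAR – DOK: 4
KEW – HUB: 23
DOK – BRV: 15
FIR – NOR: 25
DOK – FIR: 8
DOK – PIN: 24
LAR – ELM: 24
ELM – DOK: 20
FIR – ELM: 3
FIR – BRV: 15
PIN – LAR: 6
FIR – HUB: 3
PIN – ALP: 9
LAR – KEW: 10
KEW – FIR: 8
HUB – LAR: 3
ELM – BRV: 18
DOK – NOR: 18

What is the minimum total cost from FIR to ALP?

Candidate routes:
FIR - DOK - LAR - PIN - ALP: 8+4+6+9 = 27
FIR - KEW - LAR - PIN - ALP: 8+10+6+9 = 33
FIR - HUB - LAR - PIN - ALP: 3+3+6+9 = 21
The minimum is $21 via FIR - HUB - LAR - PIN - ALP.

$21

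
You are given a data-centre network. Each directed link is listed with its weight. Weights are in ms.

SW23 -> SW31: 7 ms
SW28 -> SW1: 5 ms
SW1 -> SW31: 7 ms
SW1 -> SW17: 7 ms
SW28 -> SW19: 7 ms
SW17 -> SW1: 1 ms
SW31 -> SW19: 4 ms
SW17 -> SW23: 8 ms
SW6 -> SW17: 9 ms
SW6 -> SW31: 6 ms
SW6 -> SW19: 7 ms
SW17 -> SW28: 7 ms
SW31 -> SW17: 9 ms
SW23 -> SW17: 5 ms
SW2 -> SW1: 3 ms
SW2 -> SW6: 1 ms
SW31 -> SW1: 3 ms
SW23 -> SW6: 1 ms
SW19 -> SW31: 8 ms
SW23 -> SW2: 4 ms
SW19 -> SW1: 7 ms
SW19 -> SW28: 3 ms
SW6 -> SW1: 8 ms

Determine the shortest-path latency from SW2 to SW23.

Settle nodes by increasing distance from SW2:
SW2: 0
SW6: 1  (via SW2)
SW1: 3  (via SW2)
SW31: 7  (via SW6)
SW19: 8  (via SW6)
SW17: 10  (via SW6)
SW28: 11  (via SW19)
SW23: 18  (via SW17)
Shortest route: SW2–SW6–SW17–SW23 = 18 ms.

18 ms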